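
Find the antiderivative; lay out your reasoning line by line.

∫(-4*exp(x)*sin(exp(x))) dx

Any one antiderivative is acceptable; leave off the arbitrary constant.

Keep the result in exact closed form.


Step 1. Substitute u = exp(x), turning ∫(-4*exp(x)*sin(exp(x))) dx into ∫(-4*sin(u)) du: now ∫(-4*sin(u)) du.
Step 2. Evaluate the standard form: now 4*cos(u).
Step 3. Substitute back u = exp(x): now 4*cos(exp(x)).
Answer: 4*cos(exp(x)).


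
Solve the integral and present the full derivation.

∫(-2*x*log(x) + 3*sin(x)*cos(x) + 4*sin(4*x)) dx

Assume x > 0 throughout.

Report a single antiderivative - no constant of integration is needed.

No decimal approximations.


Step 1. Rewrite: now ∫(-2*x*log(x)) dx + ∫(3*sin(x)*cos(x)) dx + ∫(4*sin(4*x)) dx.
Step 2. Integrate ∫(-2*x*log(x)) dx by parts with u = log(x), dv = (-2*x) dx, so v = -x**2 [assuming x > 0]: now -x**2*log(x) + ∫(x) dx + ∫(3*sin(x)*cos(x)) dx + ∫(4*sin(4*x)) dx.
Step 3. Evaluate the standard form: now -x**2*log(x) + x**2/2 + ∫(3*sin(x)*cos(x)) dx + ∫(4*sin(4*x)) dx.
Step 4. Substitute u = sin(x), turning ∫(3*sin(x)*cos(x)) dx into ∫(3*u) du: now -x**2*log(x) + x**2/2 + ∫(3*u) du + ∫(4*sin(4*x)) dx.
Step 5. Evaluate the standard form: now 3*u**2/2 - x**2*log(x) + x**2/2 + ∫(4*sin(4*x)) dx.
Step 6. Substitute back u = sin(x): now -x**2*log(x) + x**2/2 + 3*sin(x)**2/2 + ∫(4*sin(4*x)) dx.
Step 7. Evaluate the standard form: now -x**2*log(x) + x**2/2 + 3*sin(x)**2/2 - cos(4*x).
Answer: -x**2*log(x) + x**2/2 + 3*sin(x)**2/2 - cos(4*x).


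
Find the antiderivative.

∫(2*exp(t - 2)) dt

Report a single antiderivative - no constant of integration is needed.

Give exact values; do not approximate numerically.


Answer: 2*exp(t - 2).


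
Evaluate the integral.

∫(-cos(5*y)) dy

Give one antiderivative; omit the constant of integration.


Answer: -sin(5*y)/5.


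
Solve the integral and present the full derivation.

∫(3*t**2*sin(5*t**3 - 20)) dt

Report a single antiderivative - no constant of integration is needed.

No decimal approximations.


Step 1. Substitute u = t**3 - 4, turning ∫(3*t**2*sin(5*t**3 - 20)) dt into ∫(sin(5*u)) du: now ∫(sin(5*u)) du.
Step 2. Evaluate the standard form: now -cos(5*u)/5.
Step 3. Substitute back u = t**3 - 4: now -cos(5*t**3 - 20)/5.
Answer: -cos(5*t**3 - 20)/5.


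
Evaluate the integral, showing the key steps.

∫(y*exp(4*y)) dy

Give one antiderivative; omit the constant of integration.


Step 1. Integrate ∫(y*exp(4*y)) dy by parts with u = y, dv = (exp(4*y)) dy, so v = exp(4*y)/4: now y*exp(4*y)/4 + ∫(-exp(4*y)/4) dy.
Step 2. Evaluate the standard form: now y*exp(4*y)/4 - exp(4*y)/16.
Answer: y*exp(4*y)/4 - exp(4*y)/16.


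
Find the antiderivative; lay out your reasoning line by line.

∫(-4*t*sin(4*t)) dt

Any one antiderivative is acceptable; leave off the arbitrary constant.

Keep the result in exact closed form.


Step 1. Integrate ∫(-4*t*sin(4*t)) dt by parts with u = t, dv = (-4*sin(4*t)) dt, so v = cos(4*t): now t*cos(4*t) + ∫(-cos(4*t)) dt.
Step 2. Evaluate the standard form: now t*cos(4*t) - sin(4*t)/4.
Answer: t*cos(4*t) - sin(4*t)/4.


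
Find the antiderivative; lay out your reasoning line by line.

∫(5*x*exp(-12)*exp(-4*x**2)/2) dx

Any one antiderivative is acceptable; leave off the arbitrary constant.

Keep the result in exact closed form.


Step 1. Substitute u = x**2 + 3, turning ∫(5*x*exp(-12)*exp(-4*x**2)/2) dx into ∫(5*exp(-4*u)/4) du: now ∫(5*exp(-4*u)/4) du.
Step 2. Evaluate the standard form: now -5*exp(-4*u)/16.
Step 3. Substitute back u = x**2 + 3: now -5*exp(-4*x**2 - 12)/16.
Answer: -5*exp(-4*x**2 - 12)/16.


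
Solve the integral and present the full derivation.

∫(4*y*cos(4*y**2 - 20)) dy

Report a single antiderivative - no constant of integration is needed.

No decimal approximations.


Step 1. Substitute u = y**2 - 5, turning ∫(4*y*cos(4*y**2 - 20)) dy into ∫(2*cos(4*u)) du: now ∫(2*cos(4*u)) du.
Step 2. Evaluate the standard form: now sin(4*u)/2.
Step 3. Substitute back u = y**2 - 5: now sin(4*y**2 - 20)/2.
Answer: sin(4*y**2 - 20)/2.


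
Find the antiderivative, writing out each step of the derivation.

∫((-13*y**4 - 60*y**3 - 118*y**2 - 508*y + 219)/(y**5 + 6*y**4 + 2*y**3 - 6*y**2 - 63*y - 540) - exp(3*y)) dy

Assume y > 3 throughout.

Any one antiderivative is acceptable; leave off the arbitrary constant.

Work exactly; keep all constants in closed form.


Step 1. Rewrite: now ∫((-13*y**4 - 60*y**3 - 118*y**2 - 508*y + 219)/(y**5 + 6*y**4 + 2*y**3 - 6*y**2 - 63*y - 540)) dy + ∫(-exp(3*y)) dy.
Step 2. Decompose ∫((-13*y**4 - 60*y**3 - 118*y**2 - 508*y + 219)/(y**5 + 6*y**4 + 2*y**3 - 6*y**2 - 63*y - 540)) dy by partial fractions, (-13*y**4 - 60*y**3 - 118*y**2 - 508*y + 219)/(y**5 + 6*y**4 + 2*y**3 - 6*y**2 - 63*y - 540) = -2/(y**2 + 9) - 3/(y + 5) - 5/(y + 4) - 5/(y - 3): now ∫(-5/(y - 3)) dy + ∫(-5/(y + 4)) dy + ∫(-3/(y + 5)) dy + ∫(-2/(y**2 + 9)) dy + ∫(-exp(3*y)) dy.
Step 3. Evaluate the standard form [assuming y > -5]: now -3*log(y + 5) + ∫(-5/(y - 3)) dy + ∫(-5/(y + 4)) dy + ∫(-2/(y**2 + 9)) dy + ∫(-exp(3*y)) dy.
Step 4. Evaluate the standard form [assuming y > -4]: now -5*log(y + 4) - 3*log(y + 5) + ∫(-5/(y - 3)) dy + ∫(-2/(y**2 + 9)) dy + ∫(-exp(3*y)) dy.
Step 5. Evaluate the standard form [assuming y > 3]: now -5*log(y - 3) - 5*log(y + 4) - 3*log(y + 5) + ∫(-2/(y**2 + 9)) dy + ∫(-exp(3*y)) dy.
Step 6. Evaluate the standard form: now -5*log(y - 3) - 5*log(y + 4) - 3*log(y + 5) - 2*atan(y/3)/3 + ∫(-exp(3*y)) dy.
Step 7. Evaluate the standard form: now -exp(3*y)/3 - 5*log(y - 3) - 5*log(y + 4) - 3*log(y + 5) - 2*atan(y/3)/3.
Answer: -exp(3*y)/3 - 5*log(y - 3) - 5*log(y + 4) - 3*log(y + 5) - 2*atan(y/3)/3.


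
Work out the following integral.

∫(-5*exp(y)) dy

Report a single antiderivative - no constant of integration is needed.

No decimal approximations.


Answer: -5*exp(y).


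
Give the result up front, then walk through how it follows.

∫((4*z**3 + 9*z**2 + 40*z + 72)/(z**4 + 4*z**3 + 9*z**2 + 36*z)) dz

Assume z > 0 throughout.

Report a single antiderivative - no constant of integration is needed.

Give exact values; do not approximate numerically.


The answer is 2*log(z) + 2*log(z + 4) + atan(z/3)/3.
Step 1. Decompose ∫((4*z**3 + 9*z**2 + 40*z + 72)/(z**4 + 4*z**3 + 9*z**2 + 36*z)) dz by partial fractions, (4*z**3 + 9*z**2 + 40*z + 72)/(z**4 + 4*z**3 + 9*z**2 + 36*z) = 1/(z**2 + 9) + 2/(z + 4) + 2/z: now ∫(2/z) dz + ∫(2/(z + 4)) dz + ∫(1/(z**2 + 9)) dz.
Step 2. Evaluate the standard form [assuming z > -4]: now 2*log(z + 4) + ∫(2/z) dz + ∫(1/(z**2 + 9)) dz.
Step 3. Evaluate the standard form [assuming z > 0]: now 2*log(z) + 2*log(z + 4) + ∫(1/(z**2 + 9)) dz.
Step 4. Evaluate the standard form: now 2*log(z) + 2*log(z + 4) + atan(z/3)/3.
Answer: 2*log(z) + 2*log(z + 4) + atan(z/3)/3.


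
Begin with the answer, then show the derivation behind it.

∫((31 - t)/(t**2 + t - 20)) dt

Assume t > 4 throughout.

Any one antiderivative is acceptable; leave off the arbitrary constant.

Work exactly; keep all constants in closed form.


The answer is 3*log(t - 4) - 4*log(t + 5).
Step 1. Decompose ∫((31 - t)/(t**2 + t - 20)) dt by partial fractions, (31 - t)/(t**2 + t - 20) = -4/(t + 5) + 3/(t - 4): now ∫(3/(t - 4)) dt + ∫(-4/(t + 5)) dt.
Step 2. Evaluate the standard form [assuming t > 4]: now 3*log(t - 4) + ∫(-4/(t + 5)) dt.
Step 3. Evaluate the standard form [assuming t > -5]: now 3*log(t - 4) - 4*log(t + 5).
Answer: 3*log(t - 4) - 4*log(t + 5).


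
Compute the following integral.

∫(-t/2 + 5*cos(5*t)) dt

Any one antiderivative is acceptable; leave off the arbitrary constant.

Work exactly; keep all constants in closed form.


Answer: -t**2/4 + sin(5*t).


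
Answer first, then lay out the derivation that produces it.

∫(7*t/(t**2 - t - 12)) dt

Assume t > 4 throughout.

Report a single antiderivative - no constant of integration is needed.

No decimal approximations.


The answer is 4*log(t - 4) + 3*log(t + 3).
Step 1. Decompose ∫(7*t/(t**2 - t - 12)) dt by partial fractions, 7*t/(t**2 - t - 12) = 3/(t + 3) + 4/(t - 4): now ∫(4/(t - 4)) dt + ∫(3/(t + 3)) dt.
Step 2. Evaluate the standard form [assuming t > -3]: now 3*log(t + 3) + ∫(4/(t - 4)) dt.
Step 3. Evaluate the standard form [assuming t > 4]: now 4*log(t - 4) + 3*log(t + 3).
Answer: 4*log(t - 4) + 3*log(t + 3).


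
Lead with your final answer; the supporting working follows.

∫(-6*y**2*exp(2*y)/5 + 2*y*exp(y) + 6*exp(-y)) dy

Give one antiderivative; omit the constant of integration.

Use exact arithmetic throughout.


The answer is -3*y**2*exp(2*y)/5 + 3*y*exp(2*y)/5 + 2*y*exp(y) - 3*exp(2*y)/10 - 2*exp(y) - 6*exp(-y).
Step 1. Rewrite: now ∫(2*y*exp(y)) dy + ∫(-6*y**2*exp(2*y)/5) dy + ∫(6*exp(-y)) dy.
Step 2. Integrate ∫(2*y*exp(y)) dy by parts with u = y, dv = (2*exp(y)) dy, so v = 2*exp(y): now 2*y*exp(y) + ∫(-6*y**2*exp(2*y)/5) dy + ∫(6*exp(-y)) dy + ∫(-2*exp(y)) dy.
Step 3. Evaluate the standard form: now 2*y*exp(y) - 2*exp(y) + ∫(-6*y**2*exp(2*y)/5) dy + ∫(6*exp(-y)) dy.
Step 4. Evaluate the standard form: now 2*y*exp(y) - 2*exp(y) + ∫(-6*y**2*exp(2*y)/5) dy - 6*exp(-y).
Step 5. Integrate ∫(-6*y**2*exp(2*y)/5) dy by parts with u = y**2, dv = (-6*exp(2*y)/5) dy, so v = -3*exp(2*y)/5: now -3*y**2*exp(2*y)/5 + 2*y*exp(y) - 2*exp(y) + ∫(6*y*exp(2*y)/5) dy - 6*exp(-y).
Step 6. Integrate ∫(6*y*exp(2*y)/5) dy by parts with u = y, dv = (6*exp(2*y)/5) dy, so v = 3*exp(2*y)/5: now -3*y**2*exp(2*y)/5 + 3*y*exp(2*y)/5 + 2*y*exp(y) - 2*exp(y) + ∫(-3*exp(2*y)/5) dy - 6*exp(-y).
Step 7. Evaluate the standard form: now -3*y**2*exp(2*y)/5 + 3*y*exp(2*y)/5 + 2*y*exp(y) - 3*exp(2*y)/10 - 2*exp(y) - 6*exp(-y).
Answer: -3*y**2*exp(2*y)/5 + 3*y*exp(2*y)/5 + 2*y*exp(y) - 3*exp(2*y)/10 - 2*exp(y) - 6*exp(-y).


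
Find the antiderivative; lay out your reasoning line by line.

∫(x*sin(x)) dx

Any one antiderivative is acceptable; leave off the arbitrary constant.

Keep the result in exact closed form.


Step 1. Integrate ∫(x*sin(x)) dx by parts with u = x, dv = (sin(x)) dx, so v = -cos(x): now -x*cos(x) + ∫(cos(x)) dx.
Step 2. Evaluate the standard form: now -x*cos(x) + sin(x).
Answer: -x*cos(x) + sin(x).


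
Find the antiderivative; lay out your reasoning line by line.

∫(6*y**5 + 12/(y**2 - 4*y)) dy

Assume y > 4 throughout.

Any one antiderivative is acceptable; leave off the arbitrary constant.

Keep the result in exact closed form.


Step 1. Rewrite: now ∫(6*y**5) dy + ∫(12/(y**2 - 4*y)) dy.
Step 2. Evaluate the standard form: now y**6 + ∫(12/(y**2 - 4*y)) dy.
Step 3. Decompose ∫(12/(y**2 - 4*y)) dy by partial fractions, 12/(y**2 - 4*y) = 3/(y - 4) - 3/y: now y**6 + ∫(-3/y) dy + ∫(3/(y - 4)) dy.
Step 4. Evaluate the standard form [assuming y > 0]: now y**6 - 3*log(y) + ∫(3/(y - 4)) dy.
Step 5. Evaluate the standard form [assuming y > 4]: now y**6 - 3*log(y) + 3*log(y - 4).
Answer: y**6 - 3*log(y) + 3*log(y - 4).


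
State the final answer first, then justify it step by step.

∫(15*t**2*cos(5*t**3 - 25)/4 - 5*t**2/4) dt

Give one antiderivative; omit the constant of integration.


The answer is -5*t**3/12 + sin(5*t**3 - 25)/4.
Step 1. Rewrite: now ∫(-5*t**2/4) dt + ∫(15*t**2*cos(5*t**3 - 25)/4) dt.
Step 2. Substitute u = t**3 - 5, turning ∫(15*t**2*cos(5*t**3 - 25)/4) dt into ∫(5*cos(5*u)/4) du: now ∫(-5*t**2/4) dt + ∫(5*cos(5*u)/4) du.
Step 3. Evaluate the standard form: now sin(5*u)/4 + ∫(-5*t**2/4) dt.
Step 4. Substitute back u = t**3 - 5: now sin(5*t**3 - 25)/4 + ∫(-5*t**2/4) dt.
Step 5. Evaluate the standard form: now -5*t**3/12 + sin(5*t**3 - 25)/4.
Answer: -5*t**3/12 + sin(5*t**3 - 25)/4.


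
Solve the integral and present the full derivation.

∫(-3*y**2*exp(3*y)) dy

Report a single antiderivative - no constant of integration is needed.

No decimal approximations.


Step 1. Integrate ∫(-3*y**2*exp(3*y)) dy by parts with u = y**2, dv = (-3*exp(3*y)) dy, so v = -exp(3*y): now -y**2*exp(3*y) + ∫(2*y*exp(3*y)) dy.
Step 2. Integrate ∫(2*y*exp(3*y)) dy by parts with u = y, dv = (2*exp(3*y)) dy, so v = 2*exp(3*y)/3: now -y**2*exp(3*y) + 2*y*exp(3*y)/3 + ∫(-2*exp(3*y)/3) dy.
Step 3. Evaluate the standard form: now -y**2*exp(3*y) + 2*y*exp(3*y)/3 - 2*exp(3*y)/9.
Answer: -y**2*exp(3*y) + 2*y*exp(3*y)/3 - 2*exp(3*y)/9.


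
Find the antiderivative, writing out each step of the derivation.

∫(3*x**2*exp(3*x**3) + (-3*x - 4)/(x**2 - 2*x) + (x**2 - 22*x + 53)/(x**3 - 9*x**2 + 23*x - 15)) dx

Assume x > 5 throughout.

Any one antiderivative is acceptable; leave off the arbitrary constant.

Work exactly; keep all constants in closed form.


Step 1. Rewrite: now ∫(3*x**2*exp(3*x**3)) dx + ∫((-3*x - 4)/(x**2 - 2*x)) dx + ∫((x**2 - 22*x + 53)/(x**3 - 9*x**2 + 23*x - 15)) dx.
Step 2. Decompose ∫((x**2 - 22*x + 53)/(x**3 - 9*x**2 + 23*x - 15)) dx by partial fractions, (x**2 - 22*x + 53)/(x**3 - 9*x**2 + 23*x - 15) = 4/(x - 1) + 1/(x - 3) - 4/(x - 5): now ∫(3*x**2*exp(3*x**3)) dx + ∫((-3*x - 4)/(x**2 - 2*x)) dx + ∫(-4/(x - 5)) dx + ∫(1/(x - 3)) dx + ∫(4/(x - 1)) dx.
Step 3. Evaluate the standard form [assuming x > 3]: now log(x - 3) + ∫(3*x**2*exp(3*x**3)) dx + ∫((-3*x - 4)/(x**2 - 2*x)) dx + ∫(-4/(x - 5)) dx + ∫(4/(x - 1)) dx.
Step 4. Evaluate the standard form [assuming x > 5]: now -4*log(x - 5) + log(x - 3) + ∫(3*x**2*exp(3*x**3)) dx + ∫((-3*x - 4)/(x**2 - 2*x)) dx + ∫(4/(x - 1)) dx.
Step 5. Evaluate the standard form [assuming x > 1]: now -4*log(x - 5) + log(x - 3) + 4*log(x - 1) + ∫(3*x**2*exp(3*x**3)) dx + ∫((-3*x - 4)/(x**2 - 2*x)) dx.
Step 6. Substitute u = x**3, turning ∫(3*x**2*exp(3*x**3)) dx into ∫(exp(3*u)) du: now -4*log(x - 5) + log(x - 3) + 4*log(x - 1) + ∫((-3*x - 4)/(x**2 - 2*x)) dx + ∫(exp(3*u)) du.
Step 7. Evaluate the standard form: now exp(3*u)/3 - 4*log(x - 5) + log(x - 3) + 4*log(x - 1) + ∫((-3*x - 4)/(x**2 - 2*x)) dx.
Step 8. Substitute back u = x**3: now exp(3*x**3)/3 - 4*log(x - 5) + log(x - 3) + 4*log(x - 1) + ∫((-3*x - 4)/(x**2 - 2*x)) dx.
Step 9. Decompose ∫((-3*x - 4)/(x**2 - 2*x)) dx by partial fractions, (-3*x - 4)/(x**2 - 2*x) = -5/(x - 2) + 2/x: now exp(3*x**3)/3 - 4*log(x - 5) + log(x - 3) + 4*log(x - 1) + ∫(2/x) dx + ∫(-5/(x - 2)) dx.
Step 10. Evaluate the standard form [assuming x > 2]: now exp(3*x**3)/3 - 4*log(x - 5) + log(x - 3) - 5*log(x - 2) + 4*log(x - 1) + ∫(2/x) dx.
Step 11. Evaluate the standard form [assuming x > 0]: now exp(3*x**3)/3 + 2*log(x) - 4*log(x - 5) + log(x - 3) - 5*log(x - 2) + 4*log(x - 1).
Answer: exp(3*x**3)/3 + 2*log(x) - 4*log(x - 5) + log(x - 3) - 5*log(x - 2) + 4*log(x - 1).


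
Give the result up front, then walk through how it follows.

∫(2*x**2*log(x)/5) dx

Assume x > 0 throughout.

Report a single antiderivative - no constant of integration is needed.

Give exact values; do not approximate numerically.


The answer is 2*x**3*log(x)/15 - 2*x**3/45.
Step 1. Integrate ∫(2*x**2*log(x)/5) dx by parts with u = log(x), dv = (2*x**2/5) dx, so v = 2*x**3/15 [assuming x > 0]: now 2*x**3*log(x)/15 + ∫(-2*x**2/15) dx.
Step 2. Evaluate the standard form: now 2*x**3*log(x)/15 - 2*x**3/45.
Answer: 2*x**3*log(x)/15 - 2*x**3/45.


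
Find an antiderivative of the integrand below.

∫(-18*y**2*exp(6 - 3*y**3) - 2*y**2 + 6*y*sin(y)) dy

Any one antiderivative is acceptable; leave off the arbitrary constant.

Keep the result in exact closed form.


Answer: -2*y**3/3 - 6*y*cos(y) + 2*exp(6 - 3*y**3) + 6*sin(y).


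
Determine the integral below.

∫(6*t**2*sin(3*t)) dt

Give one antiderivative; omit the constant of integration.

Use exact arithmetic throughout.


Answer: -2*t**2*cos(3*t) + 4*t*sin(3*t)/3 + 4*cos(3*t)/9.


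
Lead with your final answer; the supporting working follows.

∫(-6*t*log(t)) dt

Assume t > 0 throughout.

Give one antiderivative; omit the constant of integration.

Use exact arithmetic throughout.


The answer is -3*t**2*log(t) + 3*t**2/2.
Step 1. Integrate ∫(-6*t*log(t)) dt by parts with u = log(t), dv = (-6*t) dt, so v = -3*t**2 [assuming t > 0]: now -3*t**2*log(t) + ∫(3*t) dt.
Step 2. Evaluate the standard form: now -3*t**2*log(t) + 3*t**2/2.
Answer: -3*t**2*log(t) + 3*t**2/2.


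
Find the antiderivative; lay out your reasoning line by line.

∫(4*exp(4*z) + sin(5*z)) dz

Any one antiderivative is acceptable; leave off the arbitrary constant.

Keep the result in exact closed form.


Step 1. Rewrite: now ∫(4*exp(4*z)) dz + ∫(sin(5*z)) dz.
Step 2. Evaluate the standard form: now -cos(5*z)/5 + ∫(4*exp(4*z)) dz.
Step 3. Evaluate the standard form: now exp(4*z) - cos(5*z)/5.
Answer: exp(4*z) - cos(5*z)/5.


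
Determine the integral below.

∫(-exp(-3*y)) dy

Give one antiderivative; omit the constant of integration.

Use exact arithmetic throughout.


Answer: exp(-3*y)/3.


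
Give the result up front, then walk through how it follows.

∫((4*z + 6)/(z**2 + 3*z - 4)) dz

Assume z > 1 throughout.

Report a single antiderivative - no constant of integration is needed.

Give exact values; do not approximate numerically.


The answer is 2*log(z - 1) + 2*log(z + 4).
Step 1. Decompose ∫((4*z + 6)/(z**2 + 3*z - 4)) dz by partial fractions, (4*z + 6)/(z**2 + 3*z - 4) = 2/(z + 4) + 2/(z - 1): now ∫(2/(z - 1)) dz + ∫(2/(z + 4)) dz.
Step 2. Evaluate the standard form [assuming z > -4]: now 2*log(z + 4) + ∫(2/(z - 1)) dz.
Step 3. Evaluate the standard form [assuming z > 1]: now 2*log(z - 1) + 2*log(z + 4).
Answer: 2*log(z - 1) + 2*log(z + 4).


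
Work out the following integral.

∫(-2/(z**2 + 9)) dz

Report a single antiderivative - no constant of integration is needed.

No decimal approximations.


Answer: -2*atan(z/3)/3.


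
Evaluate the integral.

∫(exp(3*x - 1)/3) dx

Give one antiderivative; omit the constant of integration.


Answer: exp(3*x - 1)/9.


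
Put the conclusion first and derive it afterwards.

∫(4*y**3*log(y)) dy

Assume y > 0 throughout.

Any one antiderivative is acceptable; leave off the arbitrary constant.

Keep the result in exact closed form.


The answer is y**4*log(y) - y**4/4.
Step 1. Integrate ∫(4*y**3*log(y)) dy by parts with u = log(y), dv = (4*y**3) dy, so v = y**4 [assuming y > 0]: now y**4*log(y) + ∫(-y**3) dy.
Step 2. Evaluate the standard form: now y**4*log(y) - y**4/4.
Answer: y**4*log(y) - y**4/4.


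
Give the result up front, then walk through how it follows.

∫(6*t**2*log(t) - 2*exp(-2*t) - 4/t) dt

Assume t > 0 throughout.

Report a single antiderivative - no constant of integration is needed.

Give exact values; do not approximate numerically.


The answer is 2*t**3*log(t) - 2*t**3/3 - 4*log(t) + exp(-2*t).
Step 1. Rewrite: now ∫(-4/t) dt + ∫(6*t**2*log(t)) dt + ∫(-2*exp(-2*t)) dt.
Step 2. Evaluate the standard form [assuming t > 0]: now -4*log(t) + ∫(6*t**2*log(t)) dt + ∫(-2*exp(-2*t)) dt.
Step 3. Evaluate the standard form: now -4*log(t) + ∫(6*t**2*log(t)) dt + exp(-2*t).
Step 4. Integrate ∫(6*t**2*log(t)) dt by parts with u = log(t), dv = (6*t**2) dt, so v = 2*t**3 [assuming t > 0]: now 2*t**3*log(t) - 4*log(t) + ∫(-2*t**2) dt + exp(-2*t).
Step 5. Evaluate the standard form: now 2*t**3*log(t) - 2*t**3/3 - 4*log(t) + exp(-2*t).
Answer: 2*t**3*log(t) - 2*t**3/3 - 4*log(t) + exp(-2*t).


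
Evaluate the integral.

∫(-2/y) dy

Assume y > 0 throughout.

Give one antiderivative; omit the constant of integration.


Answer: -2*log(y).


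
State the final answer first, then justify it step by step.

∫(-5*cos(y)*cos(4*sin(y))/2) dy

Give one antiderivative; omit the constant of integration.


The answer is -5*sin(4*sin(y))/8.
Step 1. Substitute u = sin(y), turning ∫(-5*cos(y)*cos(4*sin(y))/2) dy into ∫(-5*cos(4*u)/2) du: now ∫(-5*cos(4*u)/2) du.
Step 2. Evaluate the standard form: now -5*sin(4*u)/8.
Step 3. Substitute back u = sin(y): now -5*sin(4*sin(y))/8.
Answer: -5*sin(4*sin(y))/8.


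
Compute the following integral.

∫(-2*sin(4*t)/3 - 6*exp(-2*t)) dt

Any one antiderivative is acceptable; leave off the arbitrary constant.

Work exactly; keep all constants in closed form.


Answer: cos(4*t)/6 + 3*exp(-2*t).


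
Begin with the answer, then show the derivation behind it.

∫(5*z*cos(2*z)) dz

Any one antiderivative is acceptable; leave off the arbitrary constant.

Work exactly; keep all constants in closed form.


The answer is 5*z*sin(2*z)/2 + 5*cos(2*z)/4.
Step 1. Integrate ∫(5*z*cos(2*z)) dz by parts with u = z, dv = (5*cos(2*z)) dz, so v = 5*sin(2*z)/2: now 5*z*sin(2*z)/2 + ∫(-5*sin(2*z)/2) dz.
Step 2. Evaluate the standard form: now 5*z*sin(2*z)/2 + 5*cos(2*z)/4.
Answer: 5*z*sin(2*z)/2 + 5*cos(2*z)/4.


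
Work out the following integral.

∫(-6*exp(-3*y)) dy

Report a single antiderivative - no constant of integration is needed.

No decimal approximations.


Answer: 2*exp(-3*y).


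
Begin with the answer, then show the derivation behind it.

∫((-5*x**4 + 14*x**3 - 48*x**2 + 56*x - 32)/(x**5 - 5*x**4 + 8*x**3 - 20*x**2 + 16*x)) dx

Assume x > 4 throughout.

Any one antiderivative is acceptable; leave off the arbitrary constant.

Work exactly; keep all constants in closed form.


The answer is -2*log(x) - 4*log(x - 4) + log(x - 1) + 2*atan(x/2).
Step 1. Decompose ∫((-5*x**4 + 14*x**3 - 48*x**2 + 56*x - 32)/(x**5 - 5*x**4 + 8*x**3 - 20*x**2 + 16*x)) dx by partial fractions, (-5*x**4 + 14*x**3 - 48*x**2 + 56*x - 32)/(x**5 - 5*x**4 + 8*x**3 - 20*x**2 + 16*x) = 4/(x**2 + 4) + 1/(x - 1) - 4/(x - 4) - 2/x: now ∫(-2/x) dx + ∫(-4/(x - 4)) dx + ∫(1/(x - 1)) dx + ∫(4/(x**2 + 4)) dx.
Step 2. Evaluate the standard form [assuming x > 0]: now -2*log(x) + ∫(-4/(x - 4)) dx + ∫(1/(x - 1)) dx + ∫(4/(x**2 + 4)) dx.
Step 3. Evaluate the standard form [assuming x > 4]: now -2*log(x) - 4*log(x - 4) + ∫(1/(x - 1)) dx + ∫(4/(x**2 + 4)) dx.
Step 4. Evaluate the standard form [assuming x > 1]: now -2*log(x) - 4*log(x - 4) + log(x - 1) + ∫(4/(x**2 + 4)) dx.
Step 5. Evaluate the standard form: now -2*log(x) - 4*log(x - 4) + log(x - 1) + 2*atan(x/2).
Answer: -2*log(x) - 4*log(x - 4) + log(x - 1) + 2*atan(x/2).


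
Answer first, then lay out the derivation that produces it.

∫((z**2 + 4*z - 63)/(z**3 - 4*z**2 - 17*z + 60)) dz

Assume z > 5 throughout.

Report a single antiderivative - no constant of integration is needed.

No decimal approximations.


The answer is -log(z - 5) + 3*log(z - 3) - log(z + 4).
Step 1. Decompose ∫((z**2 + 4*z - 63)/(z**3 - 4*z**2 - 17*z + 60)) dz by partial fractions, (z**2 + 4*z - 63)/(z**3 - 4*z**2 - 17*z + 60) = -1/(z + 4) + 3/(z - 3) - 1/(z - 5): now ∫(-1/(z - 5)) dz + ∫(3/(z - 3)) dz + ∫(-1/(z + 4)) dz.
Step 2. Evaluate the standard form [assuming z > 5]: now -log(z - 5) + ∫(3/(z - 3)) dz + ∫(-1/(z + 4)) dz.
Step 3. Evaluate the standard form [assuming z > 3]: now -log(z - 5) + 3*log(z - 3) + ∫(-1/(z + 4)) dz.
Step 4. Evaluate the standard form [assuming z > -4]: now -log(z - 5) + 3*log(z - 3) - log(z + 4).
Answer: -log(z - 5) + 3*log(z - 3) - log(z + 4).


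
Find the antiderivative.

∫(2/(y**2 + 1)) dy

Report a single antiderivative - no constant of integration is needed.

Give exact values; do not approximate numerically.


Answer: 2*atan(y).


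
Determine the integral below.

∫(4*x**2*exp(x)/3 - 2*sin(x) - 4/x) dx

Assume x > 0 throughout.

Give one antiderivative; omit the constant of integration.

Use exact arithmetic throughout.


Answer: 4*x**2*exp(x)/3 - 8*x*exp(x)/3 + 8*exp(x)/3 - 4*log(x) + 2*cos(x).


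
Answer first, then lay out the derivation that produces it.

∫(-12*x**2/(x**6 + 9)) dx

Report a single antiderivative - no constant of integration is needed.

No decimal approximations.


The answer is -4*atan(x**3/3)/3.
Step 1. Substitute u = x**3, turning ∫(-12*x**2/(x**6 + 9)) dx into ∫(-4/(u**2 + 9)) du: now ∫(-4/(u**2 + 9)) du.
Step 2. Evaluate the standard form: now -4*atan(u/3)/3.
Step 3. Substitute back u = x**3: now -4*atan(x**3/3)/3.
Answer: -4*atan(x**3/3)/3.


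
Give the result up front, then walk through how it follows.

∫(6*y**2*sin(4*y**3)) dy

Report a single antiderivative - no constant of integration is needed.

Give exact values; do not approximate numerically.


The answer is -cos(4*y**3)/2.
Step 1. Substitute u = y**3, turning ∫(6*y**2*sin(4*y**3)) dy into ∫(2*sin(4*u)) du: now ∫(2*sin(4*u)) du.
Step 2. Evaluate the standard form: now -cos(4*u)/2.
Step 3. Substitute back u = y**3: now -cos(4*y**3)/2.
Answer: -cos(4*y**3)/2.


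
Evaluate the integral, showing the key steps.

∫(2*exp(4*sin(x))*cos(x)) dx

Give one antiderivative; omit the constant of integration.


Step 1. Substitute u = sin(x), turning ∫(2*exp(4*sin(x))*cos(x)) dx into ∫(2*exp(4*u)) du: now ∫(2*exp(4*u)) du.
Step 2. Evaluate the standard form: now exp(4*u)/2.
Step 3. Substitute back u = sin(x): now exp(4*sin(x))/2.
Answer: exp(4*sin(x))/2.


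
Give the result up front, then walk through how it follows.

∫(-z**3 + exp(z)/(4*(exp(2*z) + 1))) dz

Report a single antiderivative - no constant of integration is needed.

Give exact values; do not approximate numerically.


The answer is -z**4/4 + atan(exp(z))/4.
Step 1. Rewrite: now ∫(-z**3) dz + ∫(exp(z)/(4*(exp(2*z) + 1))) dz.
Step 2. Substitute u = exp(z), turning ∫(exp(z)/(4*(exp(2*z) + 1))) dz into ∫(1/(4*(u**2 + 1))) du: now ∫(-z**3) dz + ∫(1/(4*(u**2 + 1))) du.
Step 3. Evaluate the standard form: now atan(u)/4 + ∫(-z**3) dz.
Step 4. Substitute back u = exp(z): now atan(exp(z))/4 + ∫(-z**3) dz.
Step 5. Evaluate the standard form: now -z**4/4 + atan(exp(z))/4.
Answer: -z**4/4 + atan(exp(z))/4.


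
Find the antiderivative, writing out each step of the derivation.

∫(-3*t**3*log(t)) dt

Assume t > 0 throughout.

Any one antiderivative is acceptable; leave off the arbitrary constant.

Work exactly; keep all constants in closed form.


Step 1. Integrate ∫(-3*t**3*log(t)) dt by parts with u = log(t), dv = (-3*t**3) dt, so v = -3*t**4/4 [assuming t > 0]: now -3*t**4*log(t)/4 + ∫(3*t**3/4) dt.
Step 2. Evaluate the standard form: now -3*t**4*log(t)/4 + 3*t**4/16.
Answer: -3*t**4*log(t)/4 + 3*t**4/16.


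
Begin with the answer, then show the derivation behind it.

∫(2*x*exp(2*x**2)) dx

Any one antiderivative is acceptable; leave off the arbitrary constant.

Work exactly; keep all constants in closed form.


The answer is exp(2*x**2)/2.
Step 1. Substitute u = x**2, turning ∫(2*x*exp(2*x**2)) dx into ∫(exp(2*u)) du: now ∫(exp(2*u)) du.
Step 2. Evaluate the standard form: now exp(2*u)/2.
Step 3. Substitute back u = x**2: now exp(2*x**2)/2.
Answer: exp(2*x**2)/2.


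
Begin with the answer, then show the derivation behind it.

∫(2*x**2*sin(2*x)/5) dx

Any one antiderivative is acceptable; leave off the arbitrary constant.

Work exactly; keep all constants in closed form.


The answer is -x**2*cos(2*x)/5 + x*sin(2*x)/5 + cos(2*x)/10.
Step 1. Integrate ∫(2*x**2*sin(2*x)/5) dx by parts with u = x**2, dv = (2*sin(2*x)/5) dx, so v = -cos(2*x)/5: now -x**2*cos(2*x)/5 + ∫(2*x*cos(2*x)/5) dx.
Step 2. Integrate ∫(2*x*cos(2*x)/5) dx by parts with u = x, dv = (2*cos(2*x)/5) dx, so v = sin(2*x)/5: now -x**2*cos(2*x)/5 + x*sin(2*x)/5 + ∫(-sin(2*x)/5) dx.
Step 3. Evaluate the standard form: now -x**2*cos(2*x)/5 + x*sin(2*x)/5 + cos(2*x)/10.
Answer: -x**2*cos(2*x)/5 + x*sin(2*x)/5 + cos(2*x)/10.


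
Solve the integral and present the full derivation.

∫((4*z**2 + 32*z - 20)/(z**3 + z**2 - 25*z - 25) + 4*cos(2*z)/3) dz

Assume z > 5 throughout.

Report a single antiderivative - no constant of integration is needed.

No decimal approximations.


Step 1. Rewrite: now ∫((4*z**2 + 32*z - 20)/(z**3 + z**2 - 25*z - 25)) dz + ∫(4*cos(2*z)/3) dz.
Step 2. Evaluate the standard form: now 2*sin(2*z)/3 + ∫((4*z**2 + 32*z - 20)/(z**3 + z**2 - 25*z - 25)) dz.
Step 3. Decompose ∫((4*z**2 + 32*z - 20)/(z**3 + z**2 - 25*z - 25)) dz by partial fractions, (4*z**2 + 32*z - 20)/(z**3 + z**2 - 25*z - 25) = -2/(z + 5) + 2/(z + 1) + 4/(z - 5): now 2*sin(2*z)/3 + ∫(4/(z - 5)) dz + ∫(2/(z + 1)) dz + ∫(-2/(z + 5)) dz.
Step 4. Evaluate the standard form [assuming z > -1]: now 2*log(z + 1) + 2*sin(2*z)/3 + ∫(4/(z - 5)) dz + ∫(-2/(z + 5)) dz.
Step 5. Evaluate the standard form [assuming z > 5]: now 4*log(z - 5) + 2*log(z + 1) + 2*sin(2*z)/3 + ∫(-2/(z + 5)) dz.
Step 6. Evaluate the standard form [assuming z > -5]: now 4*log(z - 5) + 2*log(z + 1) - 2*log(z + 5) + 2*sin(2*z)/3.
Answer: 4*log(z - 5) + 2*log(z + 1) - 2*log(z + 5) + 2*sin(2*z)/3.


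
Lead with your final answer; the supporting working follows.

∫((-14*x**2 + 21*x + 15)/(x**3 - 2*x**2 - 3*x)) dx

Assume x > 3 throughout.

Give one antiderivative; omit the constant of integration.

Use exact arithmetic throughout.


The answer is -5*log(x) - 4*log(x - 3) - 5*log(x + 1).
Step 1. Decompose ∫((-14*x**2 + 21*x + 15)/(x**3 - 2*x**2 - 3*x)) dx by partial fractions, (-14*x**2 + 21*x + 15)/(x**3 - 2*x**2 - 3*x) = -5/(x + 1) - 4/(x - 3) - 5/x: now ∫(-5/x) dx + ∫(-4/(x - 3)) dx + ∫(-5/(x + 1)) dx.
Step 2. Evaluate the standard form [assuming x > -1]: now -5*log(x + 1) + ∫(-5/x) dx + ∫(-4/(x - 3)) dx.
Step 3. Evaluate the standard form [assuming x > 0]: now -5*log(x) - 5*log(x + 1) + ∫(-4/(x - 3)) dx.
Step 4. Evaluate the standard form [assuming x > 3]: now -5*log(x) - 4*log(x - 3) - 5*log(x + 1).
Answer: -5*log(x) - 4*log(x - 3) - 5*log(x + 1).


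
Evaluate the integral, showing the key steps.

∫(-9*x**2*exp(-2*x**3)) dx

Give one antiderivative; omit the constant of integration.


Step 1. Substitute u = x**3, turning ∫(-9*x**2*exp(-2*x**3)) dx into ∫(-3*exp(-2*u)) du: now ∫(-3*exp(-2*u)) du.
Step 2. Evaluate the standard form: now 3*exp(-2*u)/2.
Step 3. Substitute back u = x**3: now 3*exp(-2*x**3)/2.
Answer: 3*exp(-2*x**3)/2.


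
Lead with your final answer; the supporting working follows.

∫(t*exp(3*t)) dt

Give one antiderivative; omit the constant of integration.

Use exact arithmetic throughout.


The answer is t*exp(3*t)/3 - exp(3*t)/9.
Step 1. Integrate ∫(t*exp(3*t)) dt by parts with u = t, dv = (exp(3*t)) dt, so v = exp(3*t)/3: now t*exp(3*t)/3 + ∫(-exp(3*t)/3) dt.
Step 2. Evaluate the standard form: now t*exp(3*t)/3 - exp(3*t)/9.
Answer: t*exp(3*t)/3 - exp(3*t)/9.


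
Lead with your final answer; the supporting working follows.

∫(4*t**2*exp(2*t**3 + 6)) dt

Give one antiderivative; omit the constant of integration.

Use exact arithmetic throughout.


The answer is 2*exp(2*t**3 + 6)/3.
Step 1. Substitute u = t**3 + 3, turning ∫(4*t**2*exp(2*t**3 + 6)) dt into ∫(4*exp(2*u)/3) du: now ∫(4*exp(2*u)/3) du.
Step 2. Evaluate the standard form: now 2*exp(2*u)/3.
Step 3. Substitute back u = t**3 + 3: now 2*exp(2*t**3 + 6)/3.
Answer: 2*exp(2*t**3 + 6)/3.


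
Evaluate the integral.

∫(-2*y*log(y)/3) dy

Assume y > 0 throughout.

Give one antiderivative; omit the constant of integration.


Answer: -y**2*log(y)/3 + y**2/6.


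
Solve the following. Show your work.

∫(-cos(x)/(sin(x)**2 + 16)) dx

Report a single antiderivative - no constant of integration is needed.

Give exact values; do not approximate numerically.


Step 1. Substitute u = sin(x), turning ∫(-cos(x)/(sin(x)**2 + 16)) dx into ∫(-1/(u**2 + 16)) du: now ∫(-1/(u**2 + 16)) du.
Step 2. Evaluate the standard form: now -atan(u/4)/4.
Step 3. Substitute back u = sin(x): now -atan(sin(x)/4)/4.
Answer: -atan(sin(x)/4)/4.


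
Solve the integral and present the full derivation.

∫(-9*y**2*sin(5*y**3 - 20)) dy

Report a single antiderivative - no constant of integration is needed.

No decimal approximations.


Step 1. Substitute u = y**3 - 4, turning ∫(-9*y**2*sin(5*y**3 - 20)) dy into ∫(-3*sin(5*u)) du: now ∫(-3*sin(5*u)) du.
Step 2. Evaluate the standard form: now 3*cos(5*u)/5.
Step 3. Substitute back u = y**3 - 4: now 3*cos(5*y**3 - 20)/5.
Answer: 3*cos(5*y**3 - 20)/5.


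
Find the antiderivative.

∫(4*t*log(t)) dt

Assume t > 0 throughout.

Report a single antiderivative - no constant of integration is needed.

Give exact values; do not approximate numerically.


Answer: 2*t**2*log(t) - t**2.


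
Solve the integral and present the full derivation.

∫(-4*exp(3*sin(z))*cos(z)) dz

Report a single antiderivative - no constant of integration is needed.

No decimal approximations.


Step 1. Substitute u = sin(z), turning ∫(-4*exp(3*sin(z))*cos(z)) dz into ∫(-4*exp(3*u)) du: now ∫(-4*exp(3*u)) du.
Step 2. Evaluate the standard form: now -4*exp(3*u)/3.
Step 3. Substitute back u = sin(z): now -4*exp(3*sin(z))/3.
Answer: -4*exp(3*sin(z))/3.


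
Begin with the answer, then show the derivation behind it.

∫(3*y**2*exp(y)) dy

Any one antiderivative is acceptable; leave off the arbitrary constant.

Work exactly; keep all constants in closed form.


The answer is 3*y**2*exp(y) - 6*y*exp(y) + 6*exp(y).
Step 1. Integrate ∫(3*y**2*exp(y)) dy by parts with u = y**2, dv = (3*exp(y)) dy, so v = 3*exp(y): now 3*y**2*exp(y) + ∫(-6*y*exp(y)) dy.
Step 2. Integrate ∫(-6*y*exp(y)) dy by parts with u = y, dv = (-6*exp(y)) dy, so v = -6*exp(y): now 3*y**2*exp(y) - 6*y*exp(y) + ∫(6*exp(y)) dy.
Step 3. Evaluate the standard form: now 3*y**2*exp(y) - 6*y*exp(y) + 6*exp(y).
Answer: 3*y**2*exp(y) - 6*y*exp(y) + 6*exp(y).


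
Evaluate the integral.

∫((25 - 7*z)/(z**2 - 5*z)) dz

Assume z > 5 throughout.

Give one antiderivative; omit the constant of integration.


Answer: -5*log(z) - 2*log(z - 5).


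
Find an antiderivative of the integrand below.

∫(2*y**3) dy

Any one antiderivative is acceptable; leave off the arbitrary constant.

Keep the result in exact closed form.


Answer: y**4/2.


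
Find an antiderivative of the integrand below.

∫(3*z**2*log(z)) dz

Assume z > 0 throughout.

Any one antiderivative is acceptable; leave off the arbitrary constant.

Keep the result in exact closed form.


Answer: z**3*log(z) - z**3/3.


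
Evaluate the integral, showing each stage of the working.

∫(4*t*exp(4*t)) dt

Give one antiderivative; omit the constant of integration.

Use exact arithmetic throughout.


Step 1. Integrate ∫(4*t*exp(4*t)) dt by parts with u = t, dv = (4*exp(4*t)) dt, so v = exp(4*t): now t*exp(4*t) + ∫(-exp(4*t)) dt.
Step 2. Evaluate the standard form: now t*exp(4*t) - exp(4*t)/4.
Answer: t*exp(4*t) - exp(4*t)/4.


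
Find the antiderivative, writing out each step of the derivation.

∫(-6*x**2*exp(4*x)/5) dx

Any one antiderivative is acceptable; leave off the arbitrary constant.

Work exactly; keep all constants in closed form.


Step 1. Integrate ∫(-6*x**2*exp(4*x)/5) dx by parts with u = x**2, dv = (-6*exp(4*x)/5) dx, so v = -3*exp(4*x)/10: now -3*x**2*exp(4*x)/10 + ∫(3*x*exp(4*x)/5) dx.
Step 2. Integrate ∫(3*x*exp(4*x)/5) dx by parts with u = x, dv = (3*exp(4*x)/5) dx, so v = 3*exp(4*x)/20: now -3*x**2*exp(4*x)/10 + 3*x*exp(4*x)/20 + ∫(-3*exp(4*x)/20) dx.
Step 3. Evaluate the standard form: now -3*x**2*exp(4*x)/10 + 3*x*exp(4*x)/20 - 3*exp(4*x)/80.
Answer: -3*x**2*exp(4*x)/10 + 3*x*exp(4*x)/20 - 3*exp(4*x)/80.


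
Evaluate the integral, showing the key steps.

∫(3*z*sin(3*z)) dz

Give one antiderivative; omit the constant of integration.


Step 1. Integrate ∫(3*z*sin(3*z)) dz by parts with u = z, dv = (3*sin(3*z)) dz, so v = -cos(3*z): now -z*cos(3*z) + ∫(cos(3*z)) dz.
Step 2. Evaluate the standard form: now -z*cos(3*z) + sin(3*z)/3.
Answer: -z*cos(3*z) + sin(3*z)/3.


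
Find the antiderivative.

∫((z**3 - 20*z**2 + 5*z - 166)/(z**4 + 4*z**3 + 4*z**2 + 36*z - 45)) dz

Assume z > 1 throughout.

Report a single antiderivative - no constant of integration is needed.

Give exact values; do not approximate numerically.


Answer: -3*log(z - 1) + 4*log(z + 5) - atan(z/3)/3.


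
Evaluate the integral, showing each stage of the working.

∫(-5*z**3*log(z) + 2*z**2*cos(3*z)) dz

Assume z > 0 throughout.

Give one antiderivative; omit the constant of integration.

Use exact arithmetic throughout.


Step 1. Rewrite: now ∫(2*z**2*cos(3*z)) dz + ∫(-5*z**3*log(z)) dz.
Step 2. Integrate ∫(2*z**2*cos(3*z)) dz by parts with u = z**2, dv = (2*cos(3*z)) dz, so v = 2*sin(3*z)/3: now 2*z**2*sin(3*z)/3 + ∫(-4*z*sin(3*z)/3) dz + ∫(-5*z**3*log(z)) dz.
Step 3. Integrate ∫(-4*z*sin(3*z)/3) dz by parts with u = z, dv = (-4*sin(3*z)/3) dz, so v = 4*cos(3*z)/9: now 2*z**2*sin(3*z)/3 + 4*z*cos(3*z)/9 + ∫(-5*z**3*log(z)) dz + ∫(-4*cos(3*z)/9) dz.
Step 4. Evaluate the standard form: now 2*z**2*sin(3*z)/3 + 4*z*cos(3*z)/9 - 4*sin(3*z)/27 + ∫(-5*z**3*log(z)) dz.
Step 5. Integrate ∫(-5*z**3*log(z)) dz by parts with u = log(z), dv = (-5*z**3) dz, so v = -5*z**4/4 [assuming z > 0]: now -5*z**4*log(z)/4 + 2*z**2*sin(3*z)/3 + 4*z*cos(3*z)/9 - 4*sin(3*z)/27 + ∫(5*z**3/4) dz.
Step 6. Evaluate the standard form: now -5*z**4*log(z)/4 + 5*z**4/16 + 2*z**2*sin(3*z)/3 + 4*z*cos(3*z)/9 - 4*sin(3*z)/27.
Answer: -5*z**4*log(z)/4 + 5*z**4/16 + 2*z**2*sin(3*z)/3 + 4*z*cos(3*z)/9 - 4*sin(3*z)/27.


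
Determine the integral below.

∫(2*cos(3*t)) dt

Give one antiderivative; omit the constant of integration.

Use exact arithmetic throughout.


Answer: 2*sin(3*t)/3.


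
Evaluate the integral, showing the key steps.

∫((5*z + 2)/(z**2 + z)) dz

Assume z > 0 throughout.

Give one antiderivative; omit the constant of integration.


Step 1. Decompose ∫((5*z + 2)/(z**2 + z)) dz by partial fractions, (5*z + 2)/(z**2 + z) = 3/(z + 1) + 2/z: now ∫(2/z) dz + ∫(3/(z + 1)) dz.
Step 2. Evaluate the standard form [assuming z > -1]: now 3*log(z + 1) + ∫(2/z) dz.
Step 3. Evaluate the standard form [assuming z > 0]: now 2*log(z) + 3*log(z + 1).
Answer: 2*log(z) + 3*log(z + 1).


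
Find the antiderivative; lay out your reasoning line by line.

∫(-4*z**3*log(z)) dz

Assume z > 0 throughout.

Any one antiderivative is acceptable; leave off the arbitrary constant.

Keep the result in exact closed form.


Step 1. Integrate ∫(-4*z**3*log(z)) dz by parts with u = log(z), dv = (-4*z**3) dz, so v = -z**4 [assuming z > 0]: now -z**4*log(z) + ∫(z**3) dz.
Step 2. Evaluate the standard form: now -z**4*log(z) + z**4/4.
Answer: -z**4*log(z) + z**4/4.


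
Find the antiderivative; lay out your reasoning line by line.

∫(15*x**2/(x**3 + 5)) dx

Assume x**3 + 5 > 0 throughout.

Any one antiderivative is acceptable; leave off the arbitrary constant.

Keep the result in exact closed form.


Step 1. Substitute u = x**3 + 5, turning ∫(15*x**2/(x**3 + 5)) dx into ∫(5/u) du: now ∫(5/u) du.
Step 2. Evaluate the standard form [assuming u > 0]: now 5*log(u).
Step 3. Substitute back u = x**3 + 5: now 5*log(x**3 + 5).
Answer: 5*log(x**3 + 5).


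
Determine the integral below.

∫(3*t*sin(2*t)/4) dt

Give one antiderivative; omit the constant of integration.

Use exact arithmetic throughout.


Answer: -3*t*cos(2*t)/8 + 3*sin(2*t)/16.


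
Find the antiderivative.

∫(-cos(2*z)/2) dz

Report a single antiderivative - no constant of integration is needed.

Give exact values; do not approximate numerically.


Answer: -sin(2*z)/4.


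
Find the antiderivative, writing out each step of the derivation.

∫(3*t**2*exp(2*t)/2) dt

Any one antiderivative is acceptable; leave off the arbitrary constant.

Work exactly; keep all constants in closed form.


Step 1. Integrate ∫(3*t**2*exp(2*t)/2) dt by parts with u = t**2, dv = (3*exp(2*t)/2) dt, so v = 3*exp(2*t)/4: now 3*t**2*exp(2*t)/4 + ∫(-3*t*exp(2*t)/2) dt.
Step 2. Integrate ∫(-3*t*exp(2*t)/2) dt by parts with u = t, dv = (-3*exp(2*t)/2) dt, so v = -3*exp(2*t)/4: now 3*t**2*exp(2*t)/4 - 3*t*exp(2*t)/4 + ∫(3*exp(2*t)/4) dt.
Step 3. Evaluate the standard form: now 3*t**2*exp(2*t)/4 - 3*t*exp(2*t)/4 + 3*exp(2*t)/8.
Answer: 3*t**2*exp(2*t)/4 - 3*t*exp(2*t)/4 + 3*exp(2*t)/8.


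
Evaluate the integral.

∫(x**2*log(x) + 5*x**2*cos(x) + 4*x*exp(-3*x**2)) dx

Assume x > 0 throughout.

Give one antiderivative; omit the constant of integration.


Answer: x**3*log(x)/3 - x**3/9 + 5*x**2*sin(x) + 10*x*cos(x) - 10*sin(x) - 2*exp(-3*x**2)/3.


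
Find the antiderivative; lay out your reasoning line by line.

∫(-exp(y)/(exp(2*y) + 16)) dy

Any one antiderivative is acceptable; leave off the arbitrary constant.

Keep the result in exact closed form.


Step 1. Substitute u = exp(y), turning ∫(-exp(y)/(exp(2*y) + 16)) dy into ∫(-1/(u**2 + 16)) du: now ∫(-1/(u**2 + 16)) du.
Step 2. Evaluate the standard form: now -atan(u/4)/4.
Step 3. Substitute back u = exp(y): now -atan(exp(y)/4)/4.
Answer: -atan(exp(y)/4)/4.
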